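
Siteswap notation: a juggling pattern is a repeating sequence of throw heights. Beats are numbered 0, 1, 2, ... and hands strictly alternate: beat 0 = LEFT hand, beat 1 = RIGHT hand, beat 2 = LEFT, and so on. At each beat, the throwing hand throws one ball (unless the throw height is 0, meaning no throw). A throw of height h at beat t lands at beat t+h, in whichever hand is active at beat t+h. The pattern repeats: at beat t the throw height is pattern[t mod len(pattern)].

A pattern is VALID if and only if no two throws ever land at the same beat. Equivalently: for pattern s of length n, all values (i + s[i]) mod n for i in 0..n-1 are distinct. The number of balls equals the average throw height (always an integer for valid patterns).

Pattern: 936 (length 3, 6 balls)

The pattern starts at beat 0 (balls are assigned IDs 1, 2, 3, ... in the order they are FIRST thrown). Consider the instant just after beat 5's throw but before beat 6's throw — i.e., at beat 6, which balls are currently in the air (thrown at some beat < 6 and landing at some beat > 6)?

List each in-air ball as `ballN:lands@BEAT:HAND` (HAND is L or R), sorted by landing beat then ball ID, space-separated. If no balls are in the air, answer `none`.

Beat 0 (L): throw ball1 h=9 -> lands@9:R; in-air after throw: [b1@9:R]
Beat 1 (R): throw ball2 h=3 -> lands@4:L; in-air after throw: [b2@4:L b1@9:R]
Beat 2 (L): throw ball3 h=6 -> lands@8:L; in-air after throw: [b2@4:L b3@8:L b1@9:R]
Beat 3 (R): throw ball4 h=9 -> lands@12:L; in-air after throw: [b2@4:L b3@8:L b1@9:R b4@12:L]
Beat 4 (L): throw ball2 h=3 -> lands@7:R; in-air after throw: [b2@7:R b3@8:L b1@9:R b4@12:L]
Beat 5 (R): throw ball5 h=6 -> lands@11:R; in-air after throw: [b2@7:R b3@8:L b1@9:R b5@11:R b4@12:L]
Beat 6 (L): throw ball6 h=9 -> lands@15:R; in-air after throw: [b2@7:R b3@8:L b1@9:R b5@11:R b4@12:L b6@15:R]

Answer: ball2:lands@7:R ball3:lands@8:L ball1:lands@9:R ball5:lands@11:R ball4:lands@12:L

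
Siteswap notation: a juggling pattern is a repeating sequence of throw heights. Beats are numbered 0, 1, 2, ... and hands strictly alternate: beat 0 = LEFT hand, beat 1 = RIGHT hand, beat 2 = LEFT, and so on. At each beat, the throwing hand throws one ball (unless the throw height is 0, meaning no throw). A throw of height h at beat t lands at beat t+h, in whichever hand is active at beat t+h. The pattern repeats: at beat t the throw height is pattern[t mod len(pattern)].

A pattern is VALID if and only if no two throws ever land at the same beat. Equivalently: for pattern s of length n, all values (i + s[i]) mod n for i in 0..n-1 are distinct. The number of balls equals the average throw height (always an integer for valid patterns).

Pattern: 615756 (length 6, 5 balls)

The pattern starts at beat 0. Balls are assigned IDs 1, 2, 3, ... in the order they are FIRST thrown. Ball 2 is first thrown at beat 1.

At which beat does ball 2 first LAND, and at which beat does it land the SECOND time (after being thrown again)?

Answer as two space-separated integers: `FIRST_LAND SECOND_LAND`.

Answer: 2 7

Derivation:
Beat 0 (L): throw ball1 h=6 -> lands@6:L; in-air after throw: [b1@6:L]
Beat 1 (R): throw ball2 h=1 -> lands@2:L; in-air after throw: [b2@2:L b1@6:L]
Beat 2 (L): throw ball2 h=5 -> lands@7:R; in-air after throw: [b1@6:L b2@7:R]
Beat 3 (R): throw ball3 h=7 -> lands@10:L; in-air after throw: [b1@6:L b2@7:R b3@10:L]
Beat 4 (L): throw ball4 h=5 -> lands@9:R; in-air after throw: [b1@6:L b2@7:R b4@9:R b3@10:L]
Beat 5 (R): throw ball5 h=6 -> lands@11:R; in-air after throw: [b1@6:L b2@7:R b4@9:R b3@10:L b5@11:R]
Beat 6 (L): throw ball1 h=6 -> lands@12:L; in-air after throw: [b2@7:R b4@9:R b3@10:L b5@11:R b1@12:L]
Beat 7 (R): throw ball2 h=1 -> lands@8:L; in-air after throw: [b2@8:L b4@9:R b3@10:L b5@11:R b1@12:L]
Ball 2: thrown@1 h=1 -> first land @2; rethrown@2 h=5 -> second land @7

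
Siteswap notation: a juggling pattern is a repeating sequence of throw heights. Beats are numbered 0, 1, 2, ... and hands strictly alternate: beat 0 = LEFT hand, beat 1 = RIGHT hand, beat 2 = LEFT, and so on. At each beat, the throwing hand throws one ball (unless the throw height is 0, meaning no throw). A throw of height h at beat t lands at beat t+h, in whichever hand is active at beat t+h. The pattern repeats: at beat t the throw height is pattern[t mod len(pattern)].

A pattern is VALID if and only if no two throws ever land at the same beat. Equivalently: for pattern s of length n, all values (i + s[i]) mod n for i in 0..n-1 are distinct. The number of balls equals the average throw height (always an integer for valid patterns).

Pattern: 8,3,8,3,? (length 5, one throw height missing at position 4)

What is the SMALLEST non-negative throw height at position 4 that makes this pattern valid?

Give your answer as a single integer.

Answer: 3

Derivation:
i=0: (0 + 8) mod 5 = 3
i=1: (1 + 3) mod 5 = 4
i=2: (2 + 8) mod 5 = 0
i=3: (3 + 3) mod 5 = 1
i=4: s[i]=? (unknown)
Known residues: [0, 1, 3, 4]; need a permutation of 0..4, so missing residue r = 2
Need (4 + s) mod 5 = 2; smallest s = (2 - 4) mod 5 = 3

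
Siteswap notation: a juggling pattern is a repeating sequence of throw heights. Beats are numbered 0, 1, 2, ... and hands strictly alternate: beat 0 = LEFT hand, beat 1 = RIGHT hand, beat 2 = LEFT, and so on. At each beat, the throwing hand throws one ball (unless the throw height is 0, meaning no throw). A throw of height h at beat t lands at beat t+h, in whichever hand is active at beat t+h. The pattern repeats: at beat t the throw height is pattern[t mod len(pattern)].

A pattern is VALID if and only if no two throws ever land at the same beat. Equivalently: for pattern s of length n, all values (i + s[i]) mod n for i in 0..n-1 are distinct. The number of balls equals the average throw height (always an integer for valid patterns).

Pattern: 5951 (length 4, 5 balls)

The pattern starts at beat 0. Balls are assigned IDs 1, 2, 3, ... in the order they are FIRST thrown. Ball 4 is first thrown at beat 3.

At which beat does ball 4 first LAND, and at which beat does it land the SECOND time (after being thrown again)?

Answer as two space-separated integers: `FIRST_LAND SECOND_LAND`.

Answer: 4 9

Derivation:
Beat 0 (L): throw ball1 h=5 -> lands@5:R; in-air after throw: [b1@5:R]
Beat 1 (R): throw ball2 h=9 -> lands@10:L; in-air after throw: [b1@5:R b2@10:L]
Beat 2 (L): throw ball3 h=5 -> lands@7:R; in-air after throw: [b1@5:R b3@7:R b2@10:L]
Beat 3 (R): throw ball4 h=1 -> lands@4:L; in-air after throw: [b4@4:L b1@5:R b3@7:R b2@10:L]
Beat 4 (L): throw ball4 h=5 -> lands@9:R; in-air after throw: [b1@5:R b3@7:R b4@9:R b2@10:L]
Beat 5 (R): throw ball1 h=9 -> lands@14:L; in-air after throw: [b3@7:R b4@9:R b2@10:L b1@14:L]
Beat 6 (L): throw ball5 h=5 -> lands@11:R; in-air after throw: [b3@7:R b4@9:R b2@10:L b5@11:R b1@14:L]
Beat 7 (R): throw ball3 h=1 -> lands@8:L; in-air after throw: [b3@8:L b4@9:R b2@10:L b5@11:R b1@14:L]
Beat 8 (L): throw ball3 h=5 -> lands@13:R; in-air after throw: [b4@9:R b2@10:L b5@11:R b3@13:R b1@14:L]
Beat 9 (R): throw ball4 h=9 -> lands@18:L; in-air after throw: [b2@10:L b5@11:R b3@13:R b1@14:L b4@18:L]
Ball 4: thrown@3 h=1 -> first land @4; rethrown@4 h=5 -> second land @9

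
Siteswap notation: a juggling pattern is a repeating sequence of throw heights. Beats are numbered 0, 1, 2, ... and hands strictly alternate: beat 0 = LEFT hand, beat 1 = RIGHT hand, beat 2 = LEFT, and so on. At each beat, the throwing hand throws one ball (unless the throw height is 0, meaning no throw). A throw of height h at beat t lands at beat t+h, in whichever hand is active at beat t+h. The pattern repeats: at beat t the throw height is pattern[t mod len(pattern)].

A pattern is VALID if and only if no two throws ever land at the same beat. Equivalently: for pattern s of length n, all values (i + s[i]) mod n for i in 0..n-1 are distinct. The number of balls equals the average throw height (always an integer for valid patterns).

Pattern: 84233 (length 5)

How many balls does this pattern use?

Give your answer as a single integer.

Answer: 4

Derivation:
Pattern = [8, 4, 2, 3, 3], length n = 5
  position 0: throw height = 8, running sum = 8
  position 1: throw height = 4, running sum = 12
  position 2: throw height = 2, running sum = 14
  position 3: throw height = 3, running sum = 17
  position 4: throw height = 3, running sum = 20
Total sum = 20; balls = sum / n = 20 / 5 = 4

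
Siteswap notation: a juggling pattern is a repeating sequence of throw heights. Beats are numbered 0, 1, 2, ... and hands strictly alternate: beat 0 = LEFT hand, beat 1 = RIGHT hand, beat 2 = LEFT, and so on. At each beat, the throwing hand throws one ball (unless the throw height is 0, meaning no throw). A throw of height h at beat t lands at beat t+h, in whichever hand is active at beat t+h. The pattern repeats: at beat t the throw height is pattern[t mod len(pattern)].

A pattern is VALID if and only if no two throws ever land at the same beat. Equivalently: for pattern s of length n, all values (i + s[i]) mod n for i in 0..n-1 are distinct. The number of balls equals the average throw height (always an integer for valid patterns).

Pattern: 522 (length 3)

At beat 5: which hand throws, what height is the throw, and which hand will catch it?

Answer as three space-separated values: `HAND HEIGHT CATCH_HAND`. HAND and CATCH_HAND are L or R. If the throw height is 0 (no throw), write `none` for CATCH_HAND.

Answer: R 2 R

Derivation:
Beat 5: 5 mod 2 = 1, so hand = R
Throw height = pattern[5 mod 3] = pattern[2] = 2
Lands at beat 5+2=7, 7 mod 2 = 1, so catch hand = R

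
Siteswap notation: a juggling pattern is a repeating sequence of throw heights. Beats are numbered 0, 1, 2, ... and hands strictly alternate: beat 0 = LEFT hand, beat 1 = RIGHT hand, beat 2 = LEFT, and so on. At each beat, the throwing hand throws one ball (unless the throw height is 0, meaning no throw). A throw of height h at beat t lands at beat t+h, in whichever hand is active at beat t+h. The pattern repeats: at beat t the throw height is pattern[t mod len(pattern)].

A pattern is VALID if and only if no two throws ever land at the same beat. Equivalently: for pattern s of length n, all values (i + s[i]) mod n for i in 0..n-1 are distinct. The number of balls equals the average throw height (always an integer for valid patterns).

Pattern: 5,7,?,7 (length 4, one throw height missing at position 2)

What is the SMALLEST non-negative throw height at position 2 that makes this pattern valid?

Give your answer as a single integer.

Answer: 1

Derivation:
i=0: (0 + 5) mod 4 = 1
i=1: (1 + 7) mod 4 = 0
i=2: s[i]=? (unknown)
i=3: (3 + 7) mod 4 = 2
Known residues: [0, 1, 2]; need a permutation of 0..3, so missing residue r = 3
Need (2 + s) mod 4 = 3; smallest s = (3 - 2) mod 4 = 1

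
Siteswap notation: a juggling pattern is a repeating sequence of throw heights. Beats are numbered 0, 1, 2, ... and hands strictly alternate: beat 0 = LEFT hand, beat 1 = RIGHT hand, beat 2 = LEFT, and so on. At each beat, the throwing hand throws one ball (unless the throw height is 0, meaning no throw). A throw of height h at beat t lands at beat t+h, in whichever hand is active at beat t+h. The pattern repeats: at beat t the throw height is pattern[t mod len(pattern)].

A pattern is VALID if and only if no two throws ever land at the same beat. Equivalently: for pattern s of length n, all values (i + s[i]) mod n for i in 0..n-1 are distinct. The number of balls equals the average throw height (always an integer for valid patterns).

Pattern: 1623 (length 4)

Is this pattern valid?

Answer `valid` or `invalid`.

i=0: (i + s[i]) mod n = (0 + 1) mod 4 = 1
i=1: (i + s[i]) mod n = (1 + 6) mod 4 = 3
i=2: (i + s[i]) mod n = (2 + 2) mod 4 = 0
i=3: (i + s[i]) mod n = (3 + 3) mod 4 = 2
Residues: [1, 3, 0, 2], distinct: True

Answer: valid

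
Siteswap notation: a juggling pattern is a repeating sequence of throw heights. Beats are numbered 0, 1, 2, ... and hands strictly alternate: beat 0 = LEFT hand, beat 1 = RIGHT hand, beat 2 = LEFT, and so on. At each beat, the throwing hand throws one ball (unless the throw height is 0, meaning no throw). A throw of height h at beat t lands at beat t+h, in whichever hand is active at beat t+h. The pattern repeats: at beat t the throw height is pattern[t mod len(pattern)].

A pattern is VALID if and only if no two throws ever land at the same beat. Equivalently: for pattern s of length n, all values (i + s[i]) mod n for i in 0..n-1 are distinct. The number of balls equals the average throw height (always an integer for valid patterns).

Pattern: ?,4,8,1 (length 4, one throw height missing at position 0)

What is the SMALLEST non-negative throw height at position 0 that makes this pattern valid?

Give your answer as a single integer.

i=0: s[i]=? (unknown)
i=1: (1 + 4) mod 4 = 1
i=2: (2 + 8) mod 4 = 2
i=3: (3 + 1) mod 4 = 0
Known residues: [0, 1, 2]; need a permutation of 0..3, so missing residue r = 3
Need (0 + s) mod 4 = 3; smallest s = (3 - 0) mod 4 = 3

Answer: 3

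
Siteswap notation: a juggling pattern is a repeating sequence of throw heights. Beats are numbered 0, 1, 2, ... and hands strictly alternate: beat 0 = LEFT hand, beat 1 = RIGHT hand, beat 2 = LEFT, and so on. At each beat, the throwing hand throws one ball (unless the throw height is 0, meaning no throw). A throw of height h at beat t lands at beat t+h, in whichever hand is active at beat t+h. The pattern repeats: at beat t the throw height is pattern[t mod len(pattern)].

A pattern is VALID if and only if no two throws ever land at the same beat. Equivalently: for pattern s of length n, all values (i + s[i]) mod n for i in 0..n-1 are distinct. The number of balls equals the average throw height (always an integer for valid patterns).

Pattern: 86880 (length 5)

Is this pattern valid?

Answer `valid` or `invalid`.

i=0: (i + s[i]) mod n = (0 + 8) mod 5 = 3
i=1: (i + s[i]) mod n = (1 + 6) mod 5 = 2
i=2: (i + s[i]) mod n = (2 + 8) mod 5 = 0
i=3: (i + s[i]) mod n = (3 + 8) mod 5 = 1
i=4: (i + s[i]) mod n = (4 + 0) mod 5 = 4
Residues: [3, 2, 0, 1, 4], distinct: True

Answer: valid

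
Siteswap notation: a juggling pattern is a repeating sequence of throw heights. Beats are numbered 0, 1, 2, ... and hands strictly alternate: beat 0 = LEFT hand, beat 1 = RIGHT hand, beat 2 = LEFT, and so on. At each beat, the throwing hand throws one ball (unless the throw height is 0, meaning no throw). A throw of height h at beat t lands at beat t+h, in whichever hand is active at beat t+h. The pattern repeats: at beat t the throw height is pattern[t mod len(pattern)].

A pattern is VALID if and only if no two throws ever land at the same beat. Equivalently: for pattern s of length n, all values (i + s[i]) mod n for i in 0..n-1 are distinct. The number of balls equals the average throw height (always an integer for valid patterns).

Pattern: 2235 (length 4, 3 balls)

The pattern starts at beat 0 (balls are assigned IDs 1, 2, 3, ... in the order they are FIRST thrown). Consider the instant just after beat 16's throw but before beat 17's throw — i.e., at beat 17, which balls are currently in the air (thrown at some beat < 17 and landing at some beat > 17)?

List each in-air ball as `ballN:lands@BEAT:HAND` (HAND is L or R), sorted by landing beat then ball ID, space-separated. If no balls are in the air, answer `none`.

Beat 0 (L): throw ball1 h=2 -> lands@2:L; in-air after throw: [b1@2:L]
Beat 1 (R): throw ball2 h=2 -> lands@3:R; in-air after throw: [b1@2:L b2@3:R]
Beat 2 (L): throw ball1 h=3 -> lands@5:R; in-air after throw: [b2@3:R b1@5:R]
Beat 3 (R): throw ball2 h=5 -> lands@8:L; in-air after throw: [b1@5:R b2@8:L]
Beat 4 (L): throw ball3 h=2 -> lands@6:L; in-air after throw: [b1@5:R b3@6:L b2@8:L]
Beat 5 (R): throw ball1 h=2 -> lands@7:R; in-air after throw: [b3@6:L b1@7:R b2@8:L]
Beat 6 (L): throw ball3 h=3 -> lands@9:R; in-air after throw: [b1@7:R b2@8:L b3@9:R]
Beat 7 (R): throw ball1 h=5 -> lands@12:L; in-air after throw: [b2@8:L b3@9:R b1@12:L]
Beat 8 (L): throw ball2 h=2 -> lands@10:L; in-air after throw: [b3@9:R b2@10:L b1@12:L]
Beat 9 (R): throw ball3 h=2 -> lands@11:R; in-air after throw: [b2@10:L b3@11:R b1@12:L]
Beat 10 (L): throw ball2 h=3 -> lands@13:R; in-air after throw: [b3@11:R b1@12:L b2@13:R]
Beat 11 (R): throw ball3 h=5 -> lands@16:L; in-air after throw: [b1@12:L b2@13:R b3@16:L]
Beat 12 (L): throw ball1 h=2 -> lands@14:L; in-air after throw: [b2@13:R b1@14:L b3@16:L]
Beat 13 (R): throw ball2 h=2 -> lands@15:R; in-air after throw: [b1@14:L b2@15:R b3@16:L]
Beat 14 (L): throw ball1 h=3 -> lands@17:R; in-air after throw: [b2@15:R b3@16:L b1@17:R]
Beat 15 (R): throw ball2 h=5 -> lands@20:L; in-air after throw: [b3@16:L b1@17:R b2@20:L]
Beat 16 (L): throw ball3 h=2 -> lands@18:L; in-air after throw: [b1@17:R b3@18:L b2@20:L]
Beat 17 (R): throw ball1 h=2 -> lands@19:R; in-air after throw: [b3@18:L b1@19:R b2@20:L]

Answer: ball3:lands@18:L ball2:lands@20:L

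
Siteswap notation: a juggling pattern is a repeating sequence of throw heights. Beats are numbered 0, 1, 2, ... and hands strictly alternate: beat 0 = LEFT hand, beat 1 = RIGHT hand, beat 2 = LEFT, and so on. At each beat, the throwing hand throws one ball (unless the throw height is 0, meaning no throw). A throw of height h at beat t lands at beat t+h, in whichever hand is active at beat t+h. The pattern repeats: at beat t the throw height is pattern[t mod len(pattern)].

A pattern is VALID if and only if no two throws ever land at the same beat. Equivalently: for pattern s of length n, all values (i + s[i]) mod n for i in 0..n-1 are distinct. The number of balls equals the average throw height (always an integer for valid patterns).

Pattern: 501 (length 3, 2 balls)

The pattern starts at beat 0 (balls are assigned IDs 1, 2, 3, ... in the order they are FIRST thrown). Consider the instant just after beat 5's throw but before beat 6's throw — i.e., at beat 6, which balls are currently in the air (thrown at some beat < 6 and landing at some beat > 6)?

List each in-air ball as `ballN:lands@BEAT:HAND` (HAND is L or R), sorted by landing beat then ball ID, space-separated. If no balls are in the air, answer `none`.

Answer: ball2:lands@8:L

Derivation:
Beat 0 (L): throw ball1 h=5 -> lands@5:R; in-air after throw: [b1@5:R]
Beat 2 (L): throw ball2 h=1 -> lands@3:R; in-air after throw: [b2@3:R b1@5:R]
Beat 3 (R): throw ball2 h=5 -> lands@8:L; in-air after throw: [b1@5:R b2@8:L]
Beat 5 (R): throw ball1 h=1 -> lands@6:L; in-air after throw: [b1@6:L b2@8:L]
Beat 6 (L): throw ball1 h=5 -> lands@11:R; in-air after throw: [b2@8:L b1@11:R]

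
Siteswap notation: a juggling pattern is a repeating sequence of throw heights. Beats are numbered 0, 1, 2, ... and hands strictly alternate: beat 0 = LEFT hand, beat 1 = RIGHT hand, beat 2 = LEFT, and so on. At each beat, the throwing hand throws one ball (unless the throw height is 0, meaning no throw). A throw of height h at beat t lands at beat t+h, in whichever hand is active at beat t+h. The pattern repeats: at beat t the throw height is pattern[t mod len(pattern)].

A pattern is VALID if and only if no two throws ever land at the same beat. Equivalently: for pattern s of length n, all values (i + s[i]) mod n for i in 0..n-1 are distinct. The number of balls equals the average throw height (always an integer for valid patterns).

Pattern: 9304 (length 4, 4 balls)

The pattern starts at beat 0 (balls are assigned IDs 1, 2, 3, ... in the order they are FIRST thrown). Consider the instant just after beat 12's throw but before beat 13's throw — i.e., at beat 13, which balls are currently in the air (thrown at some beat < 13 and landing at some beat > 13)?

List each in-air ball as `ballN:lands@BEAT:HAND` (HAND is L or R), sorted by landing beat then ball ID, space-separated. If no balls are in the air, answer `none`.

Beat 0 (L): throw ball1 h=9 -> lands@9:R; in-air after throw: [b1@9:R]
Beat 1 (R): throw ball2 h=3 -> lands@4:L; in-air after throw: [b2@4:L b1@9:R]
Beat 3 (R): throw ball3 h=4 -> lands@7:R; in-air after throw: [b2@4:L b3@7:R b1@9:R]
Beat 4 (L): throw ball2 h=9 -> lands@13:R; in-air after throw: [b3@7:R b1@9:R b2@13:R]
Beat 5 (R): throw ball4 h=3 -> lands@8:L; in-air after throw: [b3@7:R b4@8:L b1@9:R b2@13:R]
Beat 7 (R): throw ball3 h=4 -> lands@11:R; in-air after throw: [b4@8:L b1@9:R b3@11:R b2@13:R]
Beat 8 (L): throw ball4 h=9 -> lands@17:R; in-air after throw: [b1@9:R b3@11:R b2@13:R b4@17:R]
Beat 9 (R): throw ball1 h=3 -> lands@12:L; in-air after throw: [b3@11:R b1@12:L b2@13:R b4@17:R]
Beat 11 (R): throw ball3 h=4 -> lands@15:R; in-air after throw: [b1@12:L b2@13:R b3@15:R b4@17:R]
Beat 12 (L): throw ball1 h=9 -> lands@21:R; in-air after throw: [b2@13:R b3@15:R b4@17:R b1@21:R]
Beat 13 (R): throw ball2 h=3 -> lands@16:L; in-air after throw: [b3@15:R b2@16:L b4@17:R b1@21:R]

Answer: ball3:lands@15:R ball4:lands@17:R ball1:lands@21:R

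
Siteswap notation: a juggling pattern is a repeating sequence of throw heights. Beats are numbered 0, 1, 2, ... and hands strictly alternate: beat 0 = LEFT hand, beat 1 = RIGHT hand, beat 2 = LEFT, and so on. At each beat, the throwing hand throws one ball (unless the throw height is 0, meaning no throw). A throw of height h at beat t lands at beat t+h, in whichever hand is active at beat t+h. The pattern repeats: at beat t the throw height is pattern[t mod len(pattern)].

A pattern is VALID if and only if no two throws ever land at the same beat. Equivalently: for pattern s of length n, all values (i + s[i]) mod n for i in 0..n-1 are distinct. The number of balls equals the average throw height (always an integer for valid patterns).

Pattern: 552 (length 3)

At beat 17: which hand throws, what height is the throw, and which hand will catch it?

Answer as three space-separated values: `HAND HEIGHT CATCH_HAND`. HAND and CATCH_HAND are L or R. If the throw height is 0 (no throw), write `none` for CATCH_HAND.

Answer: R 2 R

Derivation:
Beat 17: 17 mod 2 = 1, so hand = R
Throw height = pattern[17 mod 3] = pattern[2] = 2
Lands at beat 17+2=19, 19 mod 2 = 1, so catch hand = R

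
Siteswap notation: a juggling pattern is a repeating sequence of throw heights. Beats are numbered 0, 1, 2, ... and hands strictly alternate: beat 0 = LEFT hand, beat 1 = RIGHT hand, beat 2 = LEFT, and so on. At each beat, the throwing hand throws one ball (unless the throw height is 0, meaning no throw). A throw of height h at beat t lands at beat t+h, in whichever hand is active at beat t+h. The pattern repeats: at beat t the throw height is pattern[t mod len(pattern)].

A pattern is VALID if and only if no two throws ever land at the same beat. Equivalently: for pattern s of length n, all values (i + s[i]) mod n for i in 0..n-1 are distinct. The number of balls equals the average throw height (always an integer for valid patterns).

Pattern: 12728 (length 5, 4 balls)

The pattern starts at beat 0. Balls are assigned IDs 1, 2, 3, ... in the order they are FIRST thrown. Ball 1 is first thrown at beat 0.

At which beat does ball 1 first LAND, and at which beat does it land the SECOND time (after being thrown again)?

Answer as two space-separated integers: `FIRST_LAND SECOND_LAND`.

Beat 0 (L): throw ball1 h=1 -> lands@1:R; in-air after throw: [b1@1:R]
Beat 1 (R): throw ball1 h=2 -> lands@3:R; in-air after throw: [b1@3:R]
Beat 2 (L): throw ball2 h=7 -> lands@9:R; in-air after throw: [b1@3:R b2@9:R]
Beat 3 (R): throw ball1 h=2 -> lands@5:R; in-air after throw: [b1@5:R b2@9:R]
Ball 1: thrown@0 h=1 -> first land @1; rethrown@1 h=2 -> second land @3

Answer: 1 3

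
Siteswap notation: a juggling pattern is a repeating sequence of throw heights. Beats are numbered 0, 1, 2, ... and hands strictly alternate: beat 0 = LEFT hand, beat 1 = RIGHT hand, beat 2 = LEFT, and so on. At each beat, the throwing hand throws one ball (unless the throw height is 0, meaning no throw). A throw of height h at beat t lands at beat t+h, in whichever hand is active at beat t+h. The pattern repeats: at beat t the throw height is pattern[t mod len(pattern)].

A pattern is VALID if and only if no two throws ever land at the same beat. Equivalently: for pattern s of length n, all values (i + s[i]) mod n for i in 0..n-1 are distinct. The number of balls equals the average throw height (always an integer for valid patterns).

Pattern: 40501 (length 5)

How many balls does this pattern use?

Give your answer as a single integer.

Answer: 2

Derivation:
Pattern = [4, 0, 5, 0, 1], length n = 5
  position 0: throw height = 4, running sum = 4
  position 1: throw height = 0, running sum = 4
  position 2: throw height = 5, running sum = 9
  position 3: throw height = 0, running sum = 9
  position 4: throw height = 1, running sum = 10
Total sum = 10; balls = sum / n = 10 / 5 = 2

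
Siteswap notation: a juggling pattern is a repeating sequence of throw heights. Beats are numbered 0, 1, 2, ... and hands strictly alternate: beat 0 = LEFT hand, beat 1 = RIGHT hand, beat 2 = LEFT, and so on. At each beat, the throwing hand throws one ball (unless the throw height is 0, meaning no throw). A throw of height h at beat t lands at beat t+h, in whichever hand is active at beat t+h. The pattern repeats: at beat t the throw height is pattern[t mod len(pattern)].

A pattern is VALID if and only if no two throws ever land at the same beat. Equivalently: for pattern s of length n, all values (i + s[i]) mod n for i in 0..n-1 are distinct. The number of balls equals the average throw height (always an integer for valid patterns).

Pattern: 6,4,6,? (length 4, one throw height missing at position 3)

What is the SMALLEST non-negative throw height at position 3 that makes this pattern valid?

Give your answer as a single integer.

i=0: (0 + 6) mod 4 = 2
i=1: (1 + 4) mod 4 = 1
i=2: (2 + 6) mod 4 = 0
i=3: s[i]=? (unknown)
Known residues: [0, 1, 2]; need a permutation of 0..3, so missing residue r = 3
Need (3 + s) mod 4 = 3; smallest s = (3 - 3) mod 4 = 0

Answer: 0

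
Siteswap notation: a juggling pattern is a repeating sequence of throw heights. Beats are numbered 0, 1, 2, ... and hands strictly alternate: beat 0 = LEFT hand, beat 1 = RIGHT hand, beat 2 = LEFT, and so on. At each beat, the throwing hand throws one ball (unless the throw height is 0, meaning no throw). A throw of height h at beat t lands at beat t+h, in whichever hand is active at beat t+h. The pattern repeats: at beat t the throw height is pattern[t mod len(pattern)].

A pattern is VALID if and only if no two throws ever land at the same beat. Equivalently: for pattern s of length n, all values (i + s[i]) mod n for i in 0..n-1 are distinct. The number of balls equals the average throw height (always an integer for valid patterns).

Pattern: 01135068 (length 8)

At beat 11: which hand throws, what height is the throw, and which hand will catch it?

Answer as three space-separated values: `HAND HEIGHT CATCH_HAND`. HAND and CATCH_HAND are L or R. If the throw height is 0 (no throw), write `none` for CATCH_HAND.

Beat 11: 11 mod 2 = 1, so hand = R
Throw height = pattern[11 mod 8] = pattern[3] = 3
Lands at beat 11+3=14, 14 mod 2 = 0, so catch hand = L

Answer: R 3 L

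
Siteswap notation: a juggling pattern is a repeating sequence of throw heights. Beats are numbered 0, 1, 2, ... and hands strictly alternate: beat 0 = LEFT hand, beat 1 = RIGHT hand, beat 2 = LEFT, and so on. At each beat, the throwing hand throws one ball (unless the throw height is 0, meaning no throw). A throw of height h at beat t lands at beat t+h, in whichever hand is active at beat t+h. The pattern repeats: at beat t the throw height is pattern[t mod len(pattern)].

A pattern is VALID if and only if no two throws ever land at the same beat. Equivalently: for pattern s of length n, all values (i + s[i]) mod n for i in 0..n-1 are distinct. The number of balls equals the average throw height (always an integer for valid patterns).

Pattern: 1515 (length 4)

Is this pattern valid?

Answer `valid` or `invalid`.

Answer: valid

Derivation:
i=0: (i + s[i]) mod n = (0 + 1) mod 4 = 1
i=1: (i + s[i]) mod n = (1 + 5) mod 4 = 2
i=2: (i + s[i]) mod n = (2 + 1) mod 4 = 3
i=3: (i + s[i]) mod n = (3 + 5) mod 4 = 0
Residues: [1, 2, 3, 0], distinct: True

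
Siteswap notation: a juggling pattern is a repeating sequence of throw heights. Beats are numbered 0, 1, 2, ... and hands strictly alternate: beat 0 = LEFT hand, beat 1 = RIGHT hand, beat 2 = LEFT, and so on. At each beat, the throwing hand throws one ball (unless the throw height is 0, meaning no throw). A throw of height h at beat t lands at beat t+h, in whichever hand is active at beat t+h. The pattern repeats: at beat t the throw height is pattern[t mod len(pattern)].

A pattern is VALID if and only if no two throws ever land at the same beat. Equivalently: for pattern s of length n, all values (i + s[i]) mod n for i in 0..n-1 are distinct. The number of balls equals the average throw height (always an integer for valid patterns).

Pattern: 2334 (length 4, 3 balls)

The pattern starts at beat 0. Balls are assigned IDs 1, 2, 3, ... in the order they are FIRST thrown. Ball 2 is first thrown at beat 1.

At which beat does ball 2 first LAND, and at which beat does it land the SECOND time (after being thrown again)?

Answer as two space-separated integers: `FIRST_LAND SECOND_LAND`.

Beat 0 (L): throw ball1 h=2 -> lands@2:L; in-air after throw: [b1@2:L]
Beat 1 (R): throw ball2 h=3 -> lands@4:L; in-air after throw: [b1@2:L b2@4:L]
Beat 2 (L): throw ball1 h=3 -> lands@5:R; in-air after throw: [b2@4:L b1@5:R]
Beat 3 (R): throw ball3 h=4 -> lands@7:R; in-air after throw: [b2@4:L b1@5:R b3@7:R]
Beat 4 (L): throw ball2 h=2 -> lands@6:L; in-air after throw: [b1@5:R b2@6:L b3@7:R]
Beat 5 (R): throw ball1 h=3 -> lands@8:L; in-air after throw: [b2@6:L b3@7:R b1@8:L]
Beat 6 (L): throw ball2 h=3 -> lands@9:R; in-air after throw: [b3@7:R b1@8:L b2@9:R]
Ball 2: thrown@1 h=3 -> first land @4; rethrown@4 h=2 -> second land @6

Answer: 4 6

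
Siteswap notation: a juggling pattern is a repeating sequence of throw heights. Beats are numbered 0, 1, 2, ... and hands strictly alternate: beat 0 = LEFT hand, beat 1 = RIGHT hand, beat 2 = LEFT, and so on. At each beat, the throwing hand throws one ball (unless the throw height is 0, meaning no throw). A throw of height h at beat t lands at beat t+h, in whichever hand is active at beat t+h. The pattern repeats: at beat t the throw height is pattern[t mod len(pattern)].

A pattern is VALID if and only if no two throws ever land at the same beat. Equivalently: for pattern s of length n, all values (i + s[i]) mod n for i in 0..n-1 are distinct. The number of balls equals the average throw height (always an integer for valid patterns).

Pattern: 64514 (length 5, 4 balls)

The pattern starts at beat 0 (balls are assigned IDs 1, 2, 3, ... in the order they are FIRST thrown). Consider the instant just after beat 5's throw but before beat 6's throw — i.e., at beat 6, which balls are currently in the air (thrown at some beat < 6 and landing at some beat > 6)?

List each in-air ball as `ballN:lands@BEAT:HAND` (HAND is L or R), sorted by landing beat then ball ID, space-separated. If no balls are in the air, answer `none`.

Answer: ball3:lands@7:R ball4:lands@8:L ball2:lands@11:R

Derivation:
Beat 0 (L): throw ball1 h=6 -> lands@6:L; in-air after throw: [b1@6:L]
Beat 1 (R): throw ball2 h=4 -> lands@5:R; in-air after throw: [b2@5:R b1@6:L]
Beat 2 (L): throw ball3 h=5 -> lands@7:R; in-air after throw: [b2@5:R b1@6:L b3@7:R]
Beat 3 (R): throw ball4 h=1 -> lands@4:L; in-air after throw: [b4@4:L b2@5:R b1@6:L b3@7:R]
Beat 4 (L): throw ball4 h=4 -> lands@8:L; in-air after throw: [b2@5:R b1@6:L b3@7:R b4@8:L]
Beat 5 (R): throw ball2 h=6 -> lands@11:R; in-air after throw: [b1@6:L b3@7:R b4@8:L b2@11:R]
Beat 6 (L): throw ball1 h=4 -> lands@10:L; in-air after throw: [b3@7:R b4@8:L b1@10:L b2@11:R]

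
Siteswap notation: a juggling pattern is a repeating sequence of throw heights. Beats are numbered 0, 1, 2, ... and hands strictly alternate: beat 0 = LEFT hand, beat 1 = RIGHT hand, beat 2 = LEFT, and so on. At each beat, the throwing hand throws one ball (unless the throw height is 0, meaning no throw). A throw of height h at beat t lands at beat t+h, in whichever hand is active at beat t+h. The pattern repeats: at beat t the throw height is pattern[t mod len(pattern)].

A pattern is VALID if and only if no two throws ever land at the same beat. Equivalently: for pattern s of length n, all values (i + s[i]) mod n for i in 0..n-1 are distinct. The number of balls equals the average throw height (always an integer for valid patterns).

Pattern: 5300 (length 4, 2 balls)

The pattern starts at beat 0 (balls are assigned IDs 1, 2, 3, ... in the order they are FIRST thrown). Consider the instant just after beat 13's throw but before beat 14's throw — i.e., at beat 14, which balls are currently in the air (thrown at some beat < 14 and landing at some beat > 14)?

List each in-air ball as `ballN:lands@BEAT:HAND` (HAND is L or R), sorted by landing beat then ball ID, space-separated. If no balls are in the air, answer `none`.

Beat 0 (L): throw ball1 h=5 -> lands@5:R; in-air after throw: [b1@5:R]
Beat 1 (R): throw ball2 h=3 -> lands@4:L; in-air after throw: [b2@4:L b1@5:R]
Beat 4 (L): throw ball2 h=5 -> lands@9:R; in-air after throw: [b1@5:R b2@9:R]
Beat 5 (R): throw ball1 h=3 -> lands@8:L; in-air after throw: [b1@8:L b2@9:R]
Beat 8 (L): throw ball1 h=5 -> lands@13:R; in-air after throw: [b2@9:R b1@13:R]
Beat 9 (R): throw ball2 h=3 -> lands@12:L; in-air after throw: [b2@12:L b1@13:R]
Beat 12 (L): throw ball2 h=5 -> lands@17:R; in-air after throw: [b1@13:R b2@17:R]
Beat 13 (R): throw ball1 h=3 -> lands@16:L; in-air after throw: [b1@16:L b2@17:R]

Answer: ball1:lands@16:L ball2:lands@17:R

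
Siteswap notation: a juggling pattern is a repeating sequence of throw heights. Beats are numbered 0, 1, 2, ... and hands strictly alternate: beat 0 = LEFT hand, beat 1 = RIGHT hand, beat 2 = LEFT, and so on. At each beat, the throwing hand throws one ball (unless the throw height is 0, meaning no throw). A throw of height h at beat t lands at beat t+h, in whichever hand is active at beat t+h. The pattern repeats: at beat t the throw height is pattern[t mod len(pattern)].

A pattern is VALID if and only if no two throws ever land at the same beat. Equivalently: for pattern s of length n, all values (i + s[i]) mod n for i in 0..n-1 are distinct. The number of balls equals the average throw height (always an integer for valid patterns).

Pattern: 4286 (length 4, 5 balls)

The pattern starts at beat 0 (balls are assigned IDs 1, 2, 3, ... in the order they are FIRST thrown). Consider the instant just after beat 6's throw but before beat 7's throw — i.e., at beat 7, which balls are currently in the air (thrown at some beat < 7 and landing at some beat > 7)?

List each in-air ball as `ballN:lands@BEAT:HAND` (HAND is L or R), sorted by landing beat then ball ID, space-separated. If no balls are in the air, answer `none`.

Beat 0 (L): throw ball1 h=4 -> lands@4:L; in-air after throw: [b1@4:L]
Beat 1 (R): throw ball2 h=2 -> lands@3:R; in-air after throw: [b2@3:R b1@4:L]
Beat 2 (L): throw ball3 h=8 -> lands@10:L; in-air after throw: [b2@3:R b1@4:L b3@10:L]
Beat 3 (R): throw ball2 h=6 -> lands@9:R; in-air after throw: [b1@4:L b2@9:R b3@10:L]
Beat 4 (L): throw ball1 h=4 -> lands@8:L; in-air after throw: [b1@8:L b2@9:R b3@10:L]
Beat 5 (R): throw ball4 h=2 -> lands@7:R; in-air after throw: [b4@7:R b1@8:L b2@9:R b3@10:L]
Beat 6 (L): throw ball5 h=8 -> lands@14:L; in-air after throw: [b4@7:R b1@8:L b2@9:R b3@10:L b5@14:L]
Beat 7 (R): throw ball4 h=6 -> lands@13:R; in-air after throw: [b1@8:L b2@9:R b3@10:L b4@13:R b5@14:L]

Answer: ball1:lands@8:L ball2:lands@9:R ball3:lands@10:L ball5:lands@14:L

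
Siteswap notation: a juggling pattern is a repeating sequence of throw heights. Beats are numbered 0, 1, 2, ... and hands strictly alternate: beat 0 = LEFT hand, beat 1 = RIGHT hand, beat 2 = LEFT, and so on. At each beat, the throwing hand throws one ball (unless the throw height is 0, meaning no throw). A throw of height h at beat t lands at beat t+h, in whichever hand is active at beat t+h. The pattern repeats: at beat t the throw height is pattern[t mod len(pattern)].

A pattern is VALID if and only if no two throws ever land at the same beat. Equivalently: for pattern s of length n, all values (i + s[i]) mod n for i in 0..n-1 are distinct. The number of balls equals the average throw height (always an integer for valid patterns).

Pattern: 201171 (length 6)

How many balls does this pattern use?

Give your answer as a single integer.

Answer: 2

Derivation:
Pattern = [2, 0, 1, 1, 7, 1], length n = 6
  position 0: throw height = 2, running sum = 2
  position 1: throw height = 0, running sum = 2
  position 2: throw height = 1, running sum = 3
  position 3: throw height = 1, running sum = 4
  position 4: throw height = 7, running sum = 11
  position 5: throw height = 1, running sum = 12
Total sum = 12; balls = sum / n = 12 / 6 = 2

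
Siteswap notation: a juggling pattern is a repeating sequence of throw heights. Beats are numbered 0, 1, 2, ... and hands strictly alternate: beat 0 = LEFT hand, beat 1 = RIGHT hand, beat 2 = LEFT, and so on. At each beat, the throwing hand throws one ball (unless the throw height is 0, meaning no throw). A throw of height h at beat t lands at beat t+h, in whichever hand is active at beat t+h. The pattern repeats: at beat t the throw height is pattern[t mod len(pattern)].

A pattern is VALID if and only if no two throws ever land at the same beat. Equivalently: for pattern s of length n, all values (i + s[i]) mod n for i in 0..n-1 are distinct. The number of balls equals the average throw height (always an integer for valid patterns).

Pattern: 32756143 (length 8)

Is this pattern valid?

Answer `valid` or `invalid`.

Answer: invalid

Derivation:
i=0: (i + s[i]) mod n = (0 + 3) mod 8 = 3
i=1: (i + s[i]) mod n = (1 + 2) mod 8 = 3
i=2: (i + s[i]) mod n = (2 + 7) mod 8 = 1
i=3: (i + s[i]) mod n = (3 + 5) mod 8 = 0
i=4: (i + s[i]) mod n = (4 + 6) mod 8 = 2
i=5: (i + s[i]) mod n = (5 + 1) mod 8 = 6
i=6: (i + s[i]) mod n = (6 + 4) mod 8 = 2
i=7: (i + s[i]) mod n = (7 + 3) mod 8 = 2
Residues: [3, 3, 1, 0, 2, 6, 2, 2], distinct: False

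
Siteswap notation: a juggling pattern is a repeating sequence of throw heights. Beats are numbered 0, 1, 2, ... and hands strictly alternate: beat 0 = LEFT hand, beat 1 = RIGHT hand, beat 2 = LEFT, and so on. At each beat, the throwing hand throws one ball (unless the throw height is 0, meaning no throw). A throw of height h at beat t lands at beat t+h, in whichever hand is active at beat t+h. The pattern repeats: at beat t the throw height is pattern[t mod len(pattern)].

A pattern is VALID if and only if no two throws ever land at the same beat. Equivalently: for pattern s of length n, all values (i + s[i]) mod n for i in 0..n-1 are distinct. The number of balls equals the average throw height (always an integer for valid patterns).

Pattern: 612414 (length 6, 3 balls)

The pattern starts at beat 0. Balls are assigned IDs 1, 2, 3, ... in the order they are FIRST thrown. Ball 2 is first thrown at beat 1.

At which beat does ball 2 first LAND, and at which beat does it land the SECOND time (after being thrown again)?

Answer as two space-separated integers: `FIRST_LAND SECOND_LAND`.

Answer: 2 4

Derivation:
Beat 0 (L): throw ball1 h=6 -> lands@6:L; in-air after throw: [b1@6:L]
Beat 1 (R): throw ball2 h=1 -> lands@2:L; in-air after throw: [b2@2:L b1@6:L]
Beat 2 (L): throw ball2 h=2 -> lands@4:L; in-air after throw: [b2@4:L b1@6:L]
Beat 3 (R): throw ball3 h=4 -> lands@7:R; in-air after throw: [b2@4:L b1@6:L b3@7:R]
Beat 4 (L): throw ball2 h=1 -> lands@5:R; in-air after throw: [b2@5:R b1@6:L b3@7:R]
Ball 2: thrown@1 h=1 -> first land @2; rethrown@2 h=2 -> second land @4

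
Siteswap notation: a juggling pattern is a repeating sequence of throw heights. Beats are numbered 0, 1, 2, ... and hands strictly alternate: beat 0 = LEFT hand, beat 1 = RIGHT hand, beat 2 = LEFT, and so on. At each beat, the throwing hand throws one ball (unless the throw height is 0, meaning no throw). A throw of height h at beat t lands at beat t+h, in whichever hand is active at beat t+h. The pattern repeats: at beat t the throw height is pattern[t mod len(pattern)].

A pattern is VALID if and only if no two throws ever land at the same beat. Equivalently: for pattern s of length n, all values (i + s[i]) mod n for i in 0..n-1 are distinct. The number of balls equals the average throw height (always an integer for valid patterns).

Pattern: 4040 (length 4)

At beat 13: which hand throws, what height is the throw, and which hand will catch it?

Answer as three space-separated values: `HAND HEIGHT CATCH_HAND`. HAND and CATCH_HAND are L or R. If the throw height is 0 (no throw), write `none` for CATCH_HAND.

Answer: R 0 none

Derivation:
Beat 13: 13 mod 2 = 1, so hand = R
Throw height = pattern[13 mod 4] = pattern[1] = 0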